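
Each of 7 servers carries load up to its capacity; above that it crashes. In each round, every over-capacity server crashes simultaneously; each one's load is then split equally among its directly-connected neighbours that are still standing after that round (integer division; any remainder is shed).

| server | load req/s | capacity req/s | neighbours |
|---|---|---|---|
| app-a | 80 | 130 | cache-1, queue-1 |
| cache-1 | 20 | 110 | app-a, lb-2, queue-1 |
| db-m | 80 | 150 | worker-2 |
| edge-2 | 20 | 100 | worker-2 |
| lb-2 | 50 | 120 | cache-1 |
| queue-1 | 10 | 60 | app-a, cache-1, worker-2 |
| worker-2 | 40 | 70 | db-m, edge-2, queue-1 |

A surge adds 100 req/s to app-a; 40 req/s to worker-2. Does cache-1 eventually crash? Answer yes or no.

Round 1 — app-a at 180 > 130; worker-2 at 80 > 70. app-a, worker-2 crash.
  app-a sheds 180 req/s to cache-1, queue-1: 90 each.
    cache-1: 20+90 = 110 ≤ 110
    queue-1: 10+90 = 100 > 60
  worker-2 sheds 80 req/s to db-m, edge-2, queue-1: 26 each (2 lost).
    db-m: 80+26 = 106 ≤ 150
    edge-2: 20+26 = 46 ≤ 100
    queue-1: 100+26 = 126 > 60
Round 2 — queue-1 crashes.
  queue-1 sheds 126 req/s to cache-1: 126 each.
    cache-1: 110+126 = 236 > 110
Round 3 — cache-1 crashes.
  cache-1 sheds 236 req/s to lb-2: 236 each.
    lb-2: 50+236 = 286 > 120
Round 4 — lb-2 crashes.
  lb-2 sheds 286 req/s: no online neighbours, lost.
No further crashes.

yes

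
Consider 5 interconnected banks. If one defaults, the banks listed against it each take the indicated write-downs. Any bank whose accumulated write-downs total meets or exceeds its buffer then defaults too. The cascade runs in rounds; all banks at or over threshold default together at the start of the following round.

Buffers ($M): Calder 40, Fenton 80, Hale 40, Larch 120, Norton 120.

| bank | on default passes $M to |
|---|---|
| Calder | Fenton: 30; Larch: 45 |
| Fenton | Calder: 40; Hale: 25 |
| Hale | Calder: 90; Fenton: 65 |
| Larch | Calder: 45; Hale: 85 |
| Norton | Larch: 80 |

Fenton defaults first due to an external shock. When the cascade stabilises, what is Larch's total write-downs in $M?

45

Round 1 — Fenton defaults (initial).
  Calder: +40 → 40 ≥ 40
  Hale: +25 → 25 < 40
Round 2 — Calder defaults.
  Larch: +45 → 45 < 120
No further defaults.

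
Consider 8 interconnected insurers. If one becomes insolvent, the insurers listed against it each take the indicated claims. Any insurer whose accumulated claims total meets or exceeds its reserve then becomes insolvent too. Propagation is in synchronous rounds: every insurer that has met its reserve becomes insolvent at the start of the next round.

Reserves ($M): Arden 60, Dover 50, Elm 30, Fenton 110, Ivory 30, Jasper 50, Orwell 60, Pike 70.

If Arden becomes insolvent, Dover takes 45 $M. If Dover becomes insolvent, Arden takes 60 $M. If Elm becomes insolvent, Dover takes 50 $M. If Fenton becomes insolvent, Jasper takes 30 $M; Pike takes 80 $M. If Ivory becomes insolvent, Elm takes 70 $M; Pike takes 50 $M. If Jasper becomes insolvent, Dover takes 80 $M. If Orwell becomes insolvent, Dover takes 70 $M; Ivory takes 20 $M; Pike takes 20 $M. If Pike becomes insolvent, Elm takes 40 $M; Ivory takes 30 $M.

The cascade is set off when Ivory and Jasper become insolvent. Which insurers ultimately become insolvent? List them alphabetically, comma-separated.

Round 1 — Ivory, Jasper become insolvent (initial).
  Dover: +80 → 80 ≥ 50
  Elm: +70 → 70 ≥ 30
  Pike: +50 → 50 < 70
Round 2 — Dover, Elm become insolvent.
  Arden: +60 → 60 ≥ 60
Round 3 — Arden becomes insolvent.
No further insolvencies.

Arden, Dover, Elm, Ivory, Jasper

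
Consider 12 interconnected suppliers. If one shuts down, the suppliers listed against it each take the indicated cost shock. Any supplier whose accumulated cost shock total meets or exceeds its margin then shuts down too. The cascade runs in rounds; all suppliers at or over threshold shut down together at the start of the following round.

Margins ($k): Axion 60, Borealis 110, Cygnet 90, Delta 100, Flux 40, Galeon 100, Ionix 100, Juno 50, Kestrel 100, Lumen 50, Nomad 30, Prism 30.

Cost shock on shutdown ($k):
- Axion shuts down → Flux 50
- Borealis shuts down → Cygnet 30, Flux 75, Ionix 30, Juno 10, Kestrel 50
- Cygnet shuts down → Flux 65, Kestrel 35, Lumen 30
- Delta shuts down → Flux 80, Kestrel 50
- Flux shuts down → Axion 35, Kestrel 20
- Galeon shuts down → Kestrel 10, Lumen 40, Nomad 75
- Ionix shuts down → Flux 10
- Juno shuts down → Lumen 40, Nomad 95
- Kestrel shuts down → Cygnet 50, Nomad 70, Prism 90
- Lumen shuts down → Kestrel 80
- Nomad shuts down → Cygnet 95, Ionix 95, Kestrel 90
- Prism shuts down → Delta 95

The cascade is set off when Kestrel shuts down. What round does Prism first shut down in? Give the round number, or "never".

2

Round 1 — Kestrel shuts down (initial).
  Cygnet: +50 → 50 < 90
  Nomad: +70 → 70 ≥ 30
  Prism: +90 → 90 ≥ 30
Round 2 — Nomad, Prism shut down.
  Cygnet: +95 → 145 ≥ 90
  Delta: +95 → 95 < 100
  Ionix: +95 → 95 < 100
Round 3 — Cygnet shuts down.
  Flux: +65 → 65 ≥ 40
  Lumen: +30 → 30 < 50
Round 4 — Flux shuts down.
  Axion: +35 → 35 < 60
No further shutdowns.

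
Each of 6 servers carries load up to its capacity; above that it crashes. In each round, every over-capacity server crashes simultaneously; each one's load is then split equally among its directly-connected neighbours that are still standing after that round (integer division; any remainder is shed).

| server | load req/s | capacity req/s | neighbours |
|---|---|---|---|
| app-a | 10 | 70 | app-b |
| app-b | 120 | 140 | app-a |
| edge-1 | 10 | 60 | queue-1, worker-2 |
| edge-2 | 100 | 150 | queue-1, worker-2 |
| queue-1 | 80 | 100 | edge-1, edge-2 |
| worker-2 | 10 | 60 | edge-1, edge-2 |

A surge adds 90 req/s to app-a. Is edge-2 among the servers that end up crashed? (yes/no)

Round 1 — app-a at 100 > 70. app-a crashes.
  app-a sheds 100 req/s to app-b: 100 each.
    app-b: 120+100 = 220 > 140
Round 2 — app-b crashes.
  app-b sheds 220 req/s: no online neighbours, lost.
No further crashes.

no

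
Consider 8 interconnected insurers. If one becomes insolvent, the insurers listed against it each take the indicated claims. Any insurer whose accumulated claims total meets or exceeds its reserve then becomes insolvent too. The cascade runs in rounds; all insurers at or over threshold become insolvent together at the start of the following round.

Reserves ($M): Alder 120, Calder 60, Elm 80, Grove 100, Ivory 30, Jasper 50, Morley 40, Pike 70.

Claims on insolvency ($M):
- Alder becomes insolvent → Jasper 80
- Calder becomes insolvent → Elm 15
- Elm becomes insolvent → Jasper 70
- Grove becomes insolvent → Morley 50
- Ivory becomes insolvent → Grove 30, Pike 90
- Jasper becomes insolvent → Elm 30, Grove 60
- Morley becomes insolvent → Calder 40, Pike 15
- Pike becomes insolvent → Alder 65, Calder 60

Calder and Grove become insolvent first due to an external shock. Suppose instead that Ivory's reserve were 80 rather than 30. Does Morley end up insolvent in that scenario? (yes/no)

yes

With Ivory's reserve at 80:
Round 1 — Calder, Grove become insolvent (initial).
  Elm: +15 → 15 < 80
  Morley: +50 → 50 ≥ 40
Round 2 — Morley becomes insolvent.
  Pike: +15 → 15 < 70
No further insolvencies.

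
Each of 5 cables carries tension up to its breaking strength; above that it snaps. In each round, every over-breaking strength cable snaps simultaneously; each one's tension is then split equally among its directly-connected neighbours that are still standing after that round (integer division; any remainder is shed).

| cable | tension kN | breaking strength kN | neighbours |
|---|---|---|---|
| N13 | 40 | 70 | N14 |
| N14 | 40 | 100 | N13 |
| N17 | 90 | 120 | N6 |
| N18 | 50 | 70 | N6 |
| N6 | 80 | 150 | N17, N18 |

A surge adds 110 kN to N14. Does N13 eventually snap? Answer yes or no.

yes

Round 1 — N14 at 150 > 100. N14 snaps.
  N14 sheds 150 kN to N13: 150 each.
    N13: 40+150 = 190 > 70
Round 2 — N13 snaps.
  N13 sheds 190 kN: no online neighbours, lost.
No further breaks.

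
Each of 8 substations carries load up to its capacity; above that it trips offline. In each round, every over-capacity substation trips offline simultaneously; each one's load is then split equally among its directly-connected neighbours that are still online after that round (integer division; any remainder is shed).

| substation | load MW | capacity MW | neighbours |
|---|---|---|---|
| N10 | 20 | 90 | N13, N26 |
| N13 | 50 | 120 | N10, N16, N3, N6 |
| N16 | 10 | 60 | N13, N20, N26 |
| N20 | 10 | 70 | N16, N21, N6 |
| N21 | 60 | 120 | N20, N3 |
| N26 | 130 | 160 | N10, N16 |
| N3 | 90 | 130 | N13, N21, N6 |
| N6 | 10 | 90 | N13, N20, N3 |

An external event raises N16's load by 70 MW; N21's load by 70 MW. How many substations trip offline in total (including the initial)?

8

Round 1 — N16 at 80 > 60; N21 at 130 > 120. N16, N21 trip offline.
  N16 sheds 80 MW to N13, N20, N26: 26 each (2 lost).
    N13: 50+26 = 76 ≤ 120
    N20: 10+26 = 36 ≤ 70
    N26: 130+26 = 156 ≤ 160
  N21 sheds 130 MW to N20, N3: 65 each.
    N20: 36+65 = 101 > 70
    N3: 90+65 = 155 > 130
Round 2 — N20, N3 trip offline.
  N20 sheds 101 MW to N6: 101 each.
    N6: 10+101 = 111 > 90
  N3 sheds 155 MW to N13, N6: 77 each (1 lost).
    N13: 76+77 = 153 > 120
    N6: 111+77 = 188 > 90
Round 3 — N13, N6 trip offline.
  N13 sheds 153 MW to N10: 153 each.
    N10: 20+153 = 173 > 90
  N6 sheds 188 MW: no online neighbours, lost.
Round 4 — N10 trips offline.
  N10 sheds 173 MW to N26: 173 each.
    N26: 156+173 = 329 > 160
Round 5 — N26 trips offline.
  N26 sheds 329 MW: no online neighbours, lost.
No further trips.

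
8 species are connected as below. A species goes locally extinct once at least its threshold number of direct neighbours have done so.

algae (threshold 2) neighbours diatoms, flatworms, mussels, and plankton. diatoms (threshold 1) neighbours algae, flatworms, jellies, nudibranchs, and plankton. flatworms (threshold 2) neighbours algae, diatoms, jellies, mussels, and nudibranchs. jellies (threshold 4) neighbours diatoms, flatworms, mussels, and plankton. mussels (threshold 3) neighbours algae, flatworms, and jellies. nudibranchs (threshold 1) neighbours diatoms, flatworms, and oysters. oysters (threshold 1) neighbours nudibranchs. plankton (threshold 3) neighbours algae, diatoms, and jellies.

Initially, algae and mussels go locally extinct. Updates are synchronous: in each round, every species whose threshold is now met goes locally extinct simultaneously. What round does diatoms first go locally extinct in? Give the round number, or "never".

2

Round 1 — algae, mussels go locally extinct (initial).
Round 2 — checking thresholds:
  diatoms: 1 of 5 neighbours ≥ 1, goes locally extinct.
  flatworms: 2 of 5 neighbours ≥ 2, goes locally extinct.
  jellies: 1 of 4 neighbours < 4, holds.
  plankton: 1 of 3 neighbours < 3, holds.
Round 3 — checking thresholds:
  jellies: 3 of 4 neighbours < 4, holds.
  nudibranchs: 2 of 3 neighbours ≥ 1, goes locally extinct.
  plankton: 2 of 3 neighbours < 3, holds.
Round 4 — checking thresholds:
  jellies: 3 of 4 neighbours < 4, holds.
  oysters: 1 of 1 neighbours ≥ 1, goes locally extinct.
  plankton: 2 of 3 neighbours < 3, holds.
Round 5 — no new extinctions; cascade stops.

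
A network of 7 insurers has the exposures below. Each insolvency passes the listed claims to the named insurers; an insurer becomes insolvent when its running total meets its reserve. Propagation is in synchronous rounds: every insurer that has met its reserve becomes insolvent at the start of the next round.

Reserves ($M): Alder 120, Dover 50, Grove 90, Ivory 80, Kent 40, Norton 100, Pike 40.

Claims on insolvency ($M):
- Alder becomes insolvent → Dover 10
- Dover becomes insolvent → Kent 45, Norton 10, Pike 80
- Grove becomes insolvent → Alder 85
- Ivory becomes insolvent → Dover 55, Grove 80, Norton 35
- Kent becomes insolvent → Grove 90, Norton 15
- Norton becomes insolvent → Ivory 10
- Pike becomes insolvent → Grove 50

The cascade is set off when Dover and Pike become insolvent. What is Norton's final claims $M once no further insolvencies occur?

25

Round 1 — Dover, Pike become insolvent (initial).
  Grove: +50 → 50 < 90
  Kent: +45 → 45 ≥ 40
  Norton: +10 → 10 < 100
Round 2 — Kent becomes insolvent.
  Grove: +90 → 140 ≥ 90
  Norton: +15 → 25 < 100
Round 3 — Grove becomes insolvent.
  Alder: +85 → 85 < 120
No further insolvencies.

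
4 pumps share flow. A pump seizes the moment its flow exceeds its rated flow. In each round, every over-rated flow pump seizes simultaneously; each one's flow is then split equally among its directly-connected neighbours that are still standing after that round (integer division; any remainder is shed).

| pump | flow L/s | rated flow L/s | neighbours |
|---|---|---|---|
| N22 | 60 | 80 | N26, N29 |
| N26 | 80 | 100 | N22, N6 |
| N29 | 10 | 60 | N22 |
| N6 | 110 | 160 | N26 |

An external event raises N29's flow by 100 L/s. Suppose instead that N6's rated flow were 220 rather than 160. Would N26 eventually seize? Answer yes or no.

With N6's rated flow at 220:
Round 1 — N29 at 110 > 60. N29 seizes.
  N29 sheds 110 L/s to N22: 110 each.
    N22: 60+110 = 170 > 80
Round 2 — N22 seizes.
  N22 sheds 170 L/s to N26: 170 each.
    N26: 80+170 = 250 > 100
Round 3 — N26 seizes.
  N26 sheds 250 L/s to N6: 250 each.
    N6: 110+250 = 360 > 220
Round 4 — N6 seizes.
  N6 sheds 360 L/s: no online neighbours, lost.
No further seizures.

yes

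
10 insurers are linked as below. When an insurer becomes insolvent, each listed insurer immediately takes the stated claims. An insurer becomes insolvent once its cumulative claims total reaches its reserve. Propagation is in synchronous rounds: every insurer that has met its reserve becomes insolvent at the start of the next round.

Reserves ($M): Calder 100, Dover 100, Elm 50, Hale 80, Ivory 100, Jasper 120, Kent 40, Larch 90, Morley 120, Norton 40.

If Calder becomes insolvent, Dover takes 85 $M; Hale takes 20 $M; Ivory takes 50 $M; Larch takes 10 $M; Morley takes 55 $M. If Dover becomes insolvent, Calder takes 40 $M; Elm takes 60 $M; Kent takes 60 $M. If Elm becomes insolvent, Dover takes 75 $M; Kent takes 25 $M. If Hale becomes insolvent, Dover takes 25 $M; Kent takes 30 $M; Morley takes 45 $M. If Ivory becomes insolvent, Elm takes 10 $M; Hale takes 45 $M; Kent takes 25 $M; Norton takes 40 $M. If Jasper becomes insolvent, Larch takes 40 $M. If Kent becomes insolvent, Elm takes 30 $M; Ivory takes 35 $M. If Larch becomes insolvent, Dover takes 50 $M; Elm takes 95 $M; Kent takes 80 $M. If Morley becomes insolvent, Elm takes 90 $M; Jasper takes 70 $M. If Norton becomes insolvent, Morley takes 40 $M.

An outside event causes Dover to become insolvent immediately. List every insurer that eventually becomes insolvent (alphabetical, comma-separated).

Round 1 — Dover becomes insolvent (initial).
  Calder: +40 → 40 < 100
  Elm: +60 → 60 ≥ 50
  Kent: +60 → 60 ≥ 40
Round 2 — Elm, Kent become insolvent.
  Ivory: +35 → 35 < 100
No further insolvencies.

Dover, Elm, Kent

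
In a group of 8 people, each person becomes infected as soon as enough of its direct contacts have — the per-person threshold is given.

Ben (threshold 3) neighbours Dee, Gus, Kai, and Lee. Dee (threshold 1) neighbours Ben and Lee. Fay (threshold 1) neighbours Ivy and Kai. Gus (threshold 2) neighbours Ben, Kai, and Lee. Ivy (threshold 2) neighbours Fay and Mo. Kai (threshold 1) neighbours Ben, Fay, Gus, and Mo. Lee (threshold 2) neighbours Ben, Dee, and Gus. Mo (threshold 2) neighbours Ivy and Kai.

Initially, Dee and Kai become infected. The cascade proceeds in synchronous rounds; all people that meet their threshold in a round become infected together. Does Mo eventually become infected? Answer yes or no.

Round 1 — Dee, Kai become infected (initial).
Round 2 — checking thresholds:
  Ben: 2 of 4 neighbours < 3, below threshold.
  Fay: 1 of 2 neighbours ≥ 1, becomes infected.
  Gus: 1 of 3 neighbours < 2, below threshold.
  Lee: 1 of 3 neighbours < 2, below threshold.
  Mo: 1 of 2 neighbours < 2, below threshold.
Round 3 — no new infections; cascade stops.

no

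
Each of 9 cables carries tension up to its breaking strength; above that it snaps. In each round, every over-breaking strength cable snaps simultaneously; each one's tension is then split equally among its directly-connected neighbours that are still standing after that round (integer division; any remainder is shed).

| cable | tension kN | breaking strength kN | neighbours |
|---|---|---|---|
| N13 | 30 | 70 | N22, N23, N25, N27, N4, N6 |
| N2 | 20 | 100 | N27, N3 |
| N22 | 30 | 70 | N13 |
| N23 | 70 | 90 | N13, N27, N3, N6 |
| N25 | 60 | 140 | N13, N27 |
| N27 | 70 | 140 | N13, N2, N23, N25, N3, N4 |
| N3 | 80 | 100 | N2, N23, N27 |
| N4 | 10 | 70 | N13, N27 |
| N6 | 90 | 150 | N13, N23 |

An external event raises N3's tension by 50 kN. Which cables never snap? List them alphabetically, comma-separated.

N2, N22, N25

Round 1 — N3 at 130 > 100. N3 snaps.
  N3 sheds 130 kN to N2, N23, N27: 43 each (1 lost).
    N2: 20+43 = 63 ≤ 100
    N23: 70+43 = 113 > 90
    N27: 70+43 = 113 ≤ 140
Round 2 — N23 snaps.
  N23 sheds 113 kN to N13, N27, N6: 37 each (2 lost).
    N13: 30+37 = 67 ≤ 70
    N27: 113+37 = 150 > 140
    N6: 90+37 = 127 ≤ 150
Round 3 — N27 snaps.
  N27 sheds 150 kN to N13, N2, N25, N4: 37 each (2 lost).
    N13: 67+37 = 104 > 70
    N2: 63+37 = 100 ≤ 100
    N25: 60+37 = 97 ≤ 140
    N4: 10+37 = 47 ≤ 70
Round 4 — N13 snaps.
  N13 sheds 104 kN to N22, N25, N4, N6: 26 each.
    N22: 30+26 = 56 ≤ 70
    N25: 97+26 = 123 ≤ 140
    N4: 47+26 = 73 > 70
    N6: 127+26 = 153 > 150
Round 5 — N4, N6 snap.
  N4 sheds 73 kN: no online neighbours, lost.
  N6 sheds 153 kN: no online neighbours, lost.
No further breaks.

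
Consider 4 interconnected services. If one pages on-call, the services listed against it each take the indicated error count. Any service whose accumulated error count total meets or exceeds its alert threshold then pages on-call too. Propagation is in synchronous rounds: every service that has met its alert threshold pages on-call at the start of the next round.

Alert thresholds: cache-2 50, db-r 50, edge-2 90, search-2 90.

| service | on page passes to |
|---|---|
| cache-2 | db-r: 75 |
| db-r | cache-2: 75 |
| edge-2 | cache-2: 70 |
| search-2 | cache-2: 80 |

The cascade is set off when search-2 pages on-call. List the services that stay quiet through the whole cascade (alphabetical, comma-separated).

edge-2

Round 1 — search-2 pages on-call (initial).
  cache-2: +80 → 80 ≥ 50
Round 2 — cache-2 pages on-call.
  db-r: +75 → 75 ≥ 50
Round 3 — db-r pages on-call.
No further pages.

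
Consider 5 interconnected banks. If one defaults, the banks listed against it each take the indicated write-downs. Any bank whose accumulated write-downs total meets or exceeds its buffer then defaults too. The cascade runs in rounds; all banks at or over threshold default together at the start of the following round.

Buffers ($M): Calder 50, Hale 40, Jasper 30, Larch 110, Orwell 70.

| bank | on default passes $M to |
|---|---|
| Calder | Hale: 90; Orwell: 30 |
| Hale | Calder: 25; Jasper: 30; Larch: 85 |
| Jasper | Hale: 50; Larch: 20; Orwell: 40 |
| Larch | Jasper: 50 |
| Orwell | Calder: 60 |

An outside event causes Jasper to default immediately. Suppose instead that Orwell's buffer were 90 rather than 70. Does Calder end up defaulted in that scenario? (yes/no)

no

With Orwell's buffer at 90:
Round 1 — Jasper defaults (initial).
  Hale: +50 → 50 ≥ 40
  Larch: +20 → 20 < 110
  Orwell: +40 → 40 < 90
Round 2 — Hale defaults.
  Calder: +25 → 25 < 50
  Larch: +85 → 105 < 110
No further defaults.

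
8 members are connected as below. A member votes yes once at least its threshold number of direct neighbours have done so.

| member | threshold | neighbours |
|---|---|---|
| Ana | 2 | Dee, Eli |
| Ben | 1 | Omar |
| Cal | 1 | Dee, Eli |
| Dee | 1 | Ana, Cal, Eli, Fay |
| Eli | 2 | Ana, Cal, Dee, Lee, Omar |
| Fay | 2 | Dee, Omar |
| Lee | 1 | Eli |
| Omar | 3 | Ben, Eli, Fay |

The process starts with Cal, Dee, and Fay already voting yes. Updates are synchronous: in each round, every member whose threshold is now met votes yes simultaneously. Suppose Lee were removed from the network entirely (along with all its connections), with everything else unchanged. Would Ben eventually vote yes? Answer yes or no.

no

With Lee removed:
Round 1 — Cal, Dee, Fay vote yes (initial).
Round 2 — checking thresholds:
  Ana: 1 of 2 neighbours < 2, below threshold.
  Eli: 2 of 4 neighbours ≥ 2, votes yes.
  Omar: 1 of 3 neighbours < 3, below threshold.
Round 3 — checking thresholds:
  Ana: 2 of 2 neighbours ≥ 2, votes yes.
  Omar: 2 of 3 neighbours < 3, below threshold.
Round 4 — no new yes votes; cascade stops.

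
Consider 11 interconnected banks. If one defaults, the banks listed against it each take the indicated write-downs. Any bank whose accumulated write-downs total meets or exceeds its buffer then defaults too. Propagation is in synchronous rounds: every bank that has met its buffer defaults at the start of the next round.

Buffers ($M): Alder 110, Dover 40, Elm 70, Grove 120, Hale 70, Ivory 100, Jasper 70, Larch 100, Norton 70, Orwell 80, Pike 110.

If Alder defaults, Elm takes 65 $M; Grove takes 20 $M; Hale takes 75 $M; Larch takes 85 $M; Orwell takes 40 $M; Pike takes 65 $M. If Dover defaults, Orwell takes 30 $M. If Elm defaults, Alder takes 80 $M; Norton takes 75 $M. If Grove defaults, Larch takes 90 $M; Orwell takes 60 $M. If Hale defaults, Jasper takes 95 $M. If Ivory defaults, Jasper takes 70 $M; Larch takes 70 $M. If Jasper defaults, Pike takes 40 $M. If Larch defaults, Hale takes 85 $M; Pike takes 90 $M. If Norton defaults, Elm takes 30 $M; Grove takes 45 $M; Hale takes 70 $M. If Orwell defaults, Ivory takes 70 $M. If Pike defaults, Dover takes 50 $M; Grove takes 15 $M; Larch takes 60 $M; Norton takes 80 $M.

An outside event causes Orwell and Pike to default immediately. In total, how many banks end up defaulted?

Round 1 — Orwell, Pike default (initial).
  Dover: +50 → 50 ≥ 40
  Grove: +15 → 15 < 120
  Ivory: +70 → 70 < 100
  Larch: +60 → 60 < 100
  Norton: +80 → 80 ≥ 70
Round 2 — Dover, Norton default.
  Elm: +30 → 30 < 70
  Grove: +45 → 60 < 120
  Hale: +70 → 70 ≥ 70
Round 3 — Hale defaults.
  Jasper: +95 → 95 ≥ 70
Round 4 — Jasper defaults.
No further defaults.

6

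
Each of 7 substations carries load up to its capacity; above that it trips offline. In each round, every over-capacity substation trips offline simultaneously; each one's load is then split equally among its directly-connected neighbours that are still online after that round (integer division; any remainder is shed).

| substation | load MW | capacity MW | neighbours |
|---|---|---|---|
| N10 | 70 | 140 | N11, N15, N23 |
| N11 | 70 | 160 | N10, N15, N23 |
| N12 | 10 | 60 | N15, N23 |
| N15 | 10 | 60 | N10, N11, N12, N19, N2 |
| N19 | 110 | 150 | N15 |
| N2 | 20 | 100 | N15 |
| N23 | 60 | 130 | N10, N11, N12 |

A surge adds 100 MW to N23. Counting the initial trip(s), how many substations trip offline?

5

Round 1 — N23 at 160 > 130. N23 trips offline.
  N23 sheds 160 MW to N10, N11, N12: 53 each (1 lost).
    N10: 70+53 = 123 ≤ 140
    N11: 70+53 = 123 ≤ 160
    N12: 10+53 = 63 > 60
Round 2 — N12 trips offline.
  N12 sheds 63 MW to N15: 63 each.
    N15: 10+63 = 73 > 60
Round 3 — N15 trips offline.
  N15 sheds 73 MW to N10, N11, N19, N2: 18 each (1 lost).
    N10: 123+18 = 141 > 140
    N11: 123+18 = 141 ≤ 160
    N19: 110+18 = 128 ≤ 150
    N2: 20+18 = 38 ≤ 100
Round 4 — N10 trips offline.
  N10 sheds 141 MW to N11: 141 each.
    N11: 141+141 = 282 > 160
Round 5 — N11 trips offline.
  N11 sheds 282 MW: no online neighbours, lost.
No further trips.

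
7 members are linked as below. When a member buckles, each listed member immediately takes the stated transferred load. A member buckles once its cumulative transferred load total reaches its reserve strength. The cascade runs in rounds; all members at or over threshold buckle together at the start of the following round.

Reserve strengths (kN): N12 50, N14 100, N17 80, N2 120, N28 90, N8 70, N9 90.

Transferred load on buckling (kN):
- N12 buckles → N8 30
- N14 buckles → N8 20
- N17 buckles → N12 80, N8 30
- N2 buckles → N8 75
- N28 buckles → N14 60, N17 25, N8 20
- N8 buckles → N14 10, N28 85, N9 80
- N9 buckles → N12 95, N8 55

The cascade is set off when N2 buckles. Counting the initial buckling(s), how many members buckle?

2

Round 1 — N2 buckles (initial).
  N8: +75 → 75 ≥ 70
Round 2 — N8 buckles.
  N14: +10 → 10 < 100
  N28: +85 → 85 < 90
  N9: +80 → 80 < 90
No further bucklings.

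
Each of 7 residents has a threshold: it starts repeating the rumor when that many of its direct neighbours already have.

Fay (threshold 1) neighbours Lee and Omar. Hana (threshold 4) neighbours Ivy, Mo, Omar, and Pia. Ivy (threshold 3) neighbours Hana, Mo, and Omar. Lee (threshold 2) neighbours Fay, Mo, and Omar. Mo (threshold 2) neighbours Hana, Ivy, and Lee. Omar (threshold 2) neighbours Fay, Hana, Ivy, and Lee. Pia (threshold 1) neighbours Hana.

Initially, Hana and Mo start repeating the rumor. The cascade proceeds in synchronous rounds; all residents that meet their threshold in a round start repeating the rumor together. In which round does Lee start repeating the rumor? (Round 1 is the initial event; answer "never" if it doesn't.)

never

Round 1 — Hana, Mo start repeating the rumor (initial).
Round 2 — checking thresholds:
  Ivy: 2 of 3 neighbours < 3, holds.
  Lee: 1 of 3 neighbours < 2, holds.
  Omar: 1 of 4 neighbours < 2, holds.
  Pia: 1 of 1 neighbours ≥ 1, starts repeating the rumor.
Round 3 — no new spreads; cascade stops.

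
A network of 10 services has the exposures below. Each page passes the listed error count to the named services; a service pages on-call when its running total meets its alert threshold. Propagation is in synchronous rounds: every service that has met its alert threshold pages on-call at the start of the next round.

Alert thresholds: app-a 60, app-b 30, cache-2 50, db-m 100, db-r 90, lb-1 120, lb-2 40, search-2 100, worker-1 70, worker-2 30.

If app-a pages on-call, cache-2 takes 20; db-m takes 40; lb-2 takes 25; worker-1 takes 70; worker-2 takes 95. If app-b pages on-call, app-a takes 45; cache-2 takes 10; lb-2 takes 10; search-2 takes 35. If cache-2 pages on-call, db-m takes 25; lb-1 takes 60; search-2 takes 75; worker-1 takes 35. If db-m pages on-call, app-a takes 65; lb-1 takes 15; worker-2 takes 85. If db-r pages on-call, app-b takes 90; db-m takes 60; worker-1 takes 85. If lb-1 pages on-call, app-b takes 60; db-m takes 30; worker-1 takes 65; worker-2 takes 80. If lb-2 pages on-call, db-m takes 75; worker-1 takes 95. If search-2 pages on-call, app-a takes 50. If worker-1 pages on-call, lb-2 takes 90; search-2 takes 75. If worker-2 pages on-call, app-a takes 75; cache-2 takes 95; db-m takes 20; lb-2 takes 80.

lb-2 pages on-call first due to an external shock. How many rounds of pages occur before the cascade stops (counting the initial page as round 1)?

2

Round 1 — lb-2 pages on-call (initial).
  db-m: +75 → 75 < 100
  worker-1: +95 → 95 ≥ 70
Round 2 — worker-1 pages on-call.
  search-2: +75 → 75 < 100
No further pages.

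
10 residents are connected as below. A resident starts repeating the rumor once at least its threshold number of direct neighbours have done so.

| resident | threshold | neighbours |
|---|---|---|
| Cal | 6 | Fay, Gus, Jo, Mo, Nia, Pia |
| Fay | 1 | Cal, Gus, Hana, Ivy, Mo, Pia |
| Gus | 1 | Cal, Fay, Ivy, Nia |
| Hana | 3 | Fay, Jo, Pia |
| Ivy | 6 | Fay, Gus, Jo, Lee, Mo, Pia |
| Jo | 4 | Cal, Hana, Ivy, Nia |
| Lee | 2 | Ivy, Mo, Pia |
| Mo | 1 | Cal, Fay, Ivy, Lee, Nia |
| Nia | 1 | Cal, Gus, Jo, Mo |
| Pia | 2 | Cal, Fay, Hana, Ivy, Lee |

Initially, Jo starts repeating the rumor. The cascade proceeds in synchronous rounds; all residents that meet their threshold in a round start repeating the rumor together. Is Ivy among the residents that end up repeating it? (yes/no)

Round 1 — Jo starts repeating the rumor (initial).
Round 2 — checking thresholds:
  Cal: 1 of 6 neighbours < 6, holds.
  Hana: 1 of 3 neighbours < 3, holds.
  Ivy: 1 of 6 neighbours < 6, holds.
  Nia: 1 of 4 neighbours ≥ 1, starts repeating the rumor.
Round 3 — checking thresholds:
  Cal: 2 of 6 neighbours < 6, holds.
  Gus: 1 of 4 neighbours ≥ 1, starts repeating the rumor.
  Hana: 1 of 3 neighbours < 3, holds.
  Ivy: 1 of 6 neighbours < 6, holds.
  Mo: 1 of 5 neighbours ≥ 1, starts repeating the rumor.
Round 4 — checking thresholds:
  Cal: 4 of 6 neighbours < 6, holds.
  Fay: 2 of 6 neighbours ≥ 1, starts repeating the rumor.
  Hana: 1 of 3 neighbours < 3, holds.
  Ivy: 3 of 6 neighbours < 6, holds.
  Lee: 1 of 3 neighbours < 2, holds.
Round 5 — no new spreads; cascade stops.

no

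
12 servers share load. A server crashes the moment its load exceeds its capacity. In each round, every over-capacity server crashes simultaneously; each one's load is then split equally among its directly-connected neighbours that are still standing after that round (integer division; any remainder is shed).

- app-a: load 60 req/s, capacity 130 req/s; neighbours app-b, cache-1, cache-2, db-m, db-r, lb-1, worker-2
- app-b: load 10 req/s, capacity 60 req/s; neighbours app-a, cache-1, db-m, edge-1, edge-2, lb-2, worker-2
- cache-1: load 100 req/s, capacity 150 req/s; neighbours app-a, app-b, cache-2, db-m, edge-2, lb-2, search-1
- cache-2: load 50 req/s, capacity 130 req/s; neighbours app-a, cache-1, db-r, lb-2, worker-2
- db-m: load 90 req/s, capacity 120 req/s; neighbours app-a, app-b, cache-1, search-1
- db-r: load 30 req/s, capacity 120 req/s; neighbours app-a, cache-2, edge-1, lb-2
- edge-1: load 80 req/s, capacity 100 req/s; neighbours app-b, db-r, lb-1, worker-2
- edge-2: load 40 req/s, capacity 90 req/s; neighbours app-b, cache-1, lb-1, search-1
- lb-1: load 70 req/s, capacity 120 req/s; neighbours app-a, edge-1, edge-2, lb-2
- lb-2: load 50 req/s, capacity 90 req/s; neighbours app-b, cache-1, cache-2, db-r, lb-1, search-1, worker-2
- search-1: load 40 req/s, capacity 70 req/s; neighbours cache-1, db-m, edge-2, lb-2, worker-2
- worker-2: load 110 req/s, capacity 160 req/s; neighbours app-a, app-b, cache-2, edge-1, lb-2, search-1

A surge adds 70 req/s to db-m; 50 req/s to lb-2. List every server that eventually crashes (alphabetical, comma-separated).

Round 1 — db-m at 160 > 120; lb-2 at 100 > 90. db-m, lb-2 crash.
  db-m sheds 160 req/s to app-a, app-b, cache-1, search-1: 40 each.
    app-a: 60+40 = 100 ≤ 130
    app-b: 10+40 = 50 ≤ 60
    cache-1: 100+40 = 140 ≤ 150
    search-1: 40+40 = 80 > 70
  lb-2 sheds 100 req/s to app-b, cache-1, cache-2, db-r, lb-1, search-1, worker-2: 14 each (2 lost).
    app-b: 50+14 = 64 > 60
    cache-1: 140+14 = 154 > 150
    cache-2: 50+14 = 64 ≤ 130
    db-r: 30+14 = 44 ≤ 120
    lb-1: 70+14 = 84 ≤ 120
    search-1: 80+14 = 94 > 70
    worker-2: 110+14 = 124 ≤ 160
Round 2 — app-b, cache-1, search-1 crash.
  app-b sheds 64 req/s to app-a, edge-1, edge-2, worker-2: 16 each.
    app-a: 100+16 = 116 ≤ 130
    edge-1: 80+16 = 96 ≤ 100
    edge-2: 40+16 = 56 ≤ 90
    worker-2: 124+16 = 140 ≤ 160
  cache-1 sheds 154 req/s to app-a, cache-2, edge-2: 51 each (1 lost).
    app-a: 116+51 = 167 > 130
    cache-2: 64+51 = 115 ≤ 130
    edge-2: 56+51 = 107 > 90
  search-1 sheds 94 req/s to edge-2, worker-2: 47 each.
    edge-2: 107+47 = 154 > 90
    worker-2: 140+47 = 187 > 160
Round 3 — app-a, edge-2, worker-2 crash.
  app-a sheds 167 req/s to cache-2, db-r, lb-1: 55 each (2 lost).
    cache-2: 115+55 = 170 > 130
    db-r: 44+55 = 99 ≤ 120
    lb-1: 84+55 = 139 > 120
  edge-2 sheds 154 req/s to lb-1: 154 each.
    lb-1: 139+154 = 293 > 120
  worker-2 sheds 187 req/s to cache-2, edge-1: 93 each (1 lost).
    cache-2: 170+93 = 263 > 130
    edge-1: 96+93 = 189 > 100
Round 4 — cache-2, edge-1, lb-1 crash.
  cache-2 sheds 263 req/s to db-r: 263 each.
    db-r: 99+263 = 362 > 120
  edge-1 sheds 189 req/s to db-r: 189 each.
    db-r: 362+189 = 551 > 120
  lb-1 sheds 293 req/s: no online neighbours, lost.
Round 5 — db-r crashes.
  db-r sheds 551 req/s: no online neighbours, lost.
No further crashes.

app-a, app-b, cache-1, cache-2, db-m, db-r, edge-1, edge-2, lb-1, lb-2, search-1, worker-2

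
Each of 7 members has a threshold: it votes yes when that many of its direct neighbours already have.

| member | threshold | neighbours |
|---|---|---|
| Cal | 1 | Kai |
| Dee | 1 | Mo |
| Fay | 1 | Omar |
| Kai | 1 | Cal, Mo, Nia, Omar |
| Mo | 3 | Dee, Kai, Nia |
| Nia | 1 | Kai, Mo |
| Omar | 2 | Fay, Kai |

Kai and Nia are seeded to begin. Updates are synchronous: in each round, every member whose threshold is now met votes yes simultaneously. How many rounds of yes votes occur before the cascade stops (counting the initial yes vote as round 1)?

2

Round 1 — Kai, Nia vote yes (initial).
Round 2 — checking thresholds:
  Cal: 1 of 1 neighbours ≥ 1, votes yes.
  Mo: 2 of 3 neighbours < 3, below threshold.
  Omar: 1 of 2 neighbours < 2, below threshold.
Round 3 — no new yes votes; cascade stops.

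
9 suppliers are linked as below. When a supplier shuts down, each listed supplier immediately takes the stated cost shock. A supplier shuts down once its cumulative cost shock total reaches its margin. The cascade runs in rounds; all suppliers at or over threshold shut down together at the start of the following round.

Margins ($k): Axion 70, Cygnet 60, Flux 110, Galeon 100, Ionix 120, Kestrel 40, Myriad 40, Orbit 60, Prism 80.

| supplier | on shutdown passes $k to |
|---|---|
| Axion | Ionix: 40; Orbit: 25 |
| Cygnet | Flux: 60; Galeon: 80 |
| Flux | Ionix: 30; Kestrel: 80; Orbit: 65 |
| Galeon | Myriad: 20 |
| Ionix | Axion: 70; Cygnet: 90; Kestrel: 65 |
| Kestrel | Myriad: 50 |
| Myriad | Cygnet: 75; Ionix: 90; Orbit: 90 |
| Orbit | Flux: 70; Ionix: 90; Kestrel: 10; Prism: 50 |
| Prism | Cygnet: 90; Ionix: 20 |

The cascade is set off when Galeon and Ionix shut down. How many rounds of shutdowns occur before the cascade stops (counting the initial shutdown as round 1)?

5

Round 1 — Galeon, Ionix shut down (initial).
  Axion: +70 → 70 ≥ 70
  Cygnet: +90 → 90 ≥ 60
  Kestrel: +65 → 65 ≥ 40
  Myriad: +20 → 20 < 40
Round 2 — Axion, Cygnet, Kestrel shut down.
  Flux: +60 → 60 < 110
  Myriad: +50 → 70 ≥ 40
  Orbit: +25 → 25 < 60
Round 3 — Myriad shuts down.
  Orbit: +90 → 115 ≥ 60
Round 4 — Orbit shuts down.
  Flux: +70 → 130 ≥ 110
  Prism: +50 → 50 < 80
Round 5 — Flux shuts down.
No further shutdowns.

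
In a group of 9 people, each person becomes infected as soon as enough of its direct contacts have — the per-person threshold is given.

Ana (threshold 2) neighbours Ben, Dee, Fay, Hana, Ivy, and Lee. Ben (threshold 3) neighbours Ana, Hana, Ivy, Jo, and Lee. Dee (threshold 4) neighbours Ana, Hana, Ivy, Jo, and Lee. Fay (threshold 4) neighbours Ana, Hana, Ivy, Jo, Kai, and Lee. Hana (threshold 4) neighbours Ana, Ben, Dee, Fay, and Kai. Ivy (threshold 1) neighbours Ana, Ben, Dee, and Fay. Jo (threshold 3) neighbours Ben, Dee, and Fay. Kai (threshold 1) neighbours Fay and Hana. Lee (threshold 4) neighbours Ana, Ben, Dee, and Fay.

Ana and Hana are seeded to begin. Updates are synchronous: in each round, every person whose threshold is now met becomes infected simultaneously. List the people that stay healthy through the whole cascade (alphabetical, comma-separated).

Dee, Jo, Lee

Round 1 — Ana, Hana become infected (initial).
Round 2 — checking thresholds:
  Ben: 2 of 5 neighbours < 3, below threshold.
  Dee: 2 of 5 neighbours < 4, below threshold.
  Fay: 2 of 6 neighbours < 4, below threshold.
  Ivy: 1 of 4 neighbours ≥ 1, becomes infected.
  Kai: 1 of 2 neighbours ≥ 1, becomes infected.
  Lee: 1 of 4 neighbours < 4, below threshold.
Round 3 — checking thresholds:
  Ben: 3 of 5 neighbours ≥ 3, becomes infected.
  Dee: 3 of 5 neighbours < 4, below threshold.
  Fay: 4 of 6 neighbours ≥ 4, becomes infected.
  Lee: 1 of 4 neighbours < 4, below threshold.
Round 4 — no new infections; cascade stops.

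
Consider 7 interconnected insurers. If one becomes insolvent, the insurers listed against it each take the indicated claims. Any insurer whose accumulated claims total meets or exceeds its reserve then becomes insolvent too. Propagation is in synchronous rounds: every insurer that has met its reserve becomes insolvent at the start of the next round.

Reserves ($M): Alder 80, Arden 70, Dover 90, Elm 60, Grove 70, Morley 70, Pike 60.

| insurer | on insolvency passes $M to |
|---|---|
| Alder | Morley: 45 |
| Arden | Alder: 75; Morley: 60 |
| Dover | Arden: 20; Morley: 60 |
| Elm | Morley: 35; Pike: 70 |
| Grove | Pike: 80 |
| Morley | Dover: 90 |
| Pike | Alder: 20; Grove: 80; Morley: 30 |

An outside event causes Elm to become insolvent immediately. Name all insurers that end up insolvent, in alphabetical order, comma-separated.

Elm, Grove, Pike

Round 1 — Elm becomes insolvent (initial).
  Morley: +35 → 35 < 70
  Pike: +70 → 70 ≥ 60
Round 2 — Pike becomes insolvent.
  Alder: +20 → 20 < 80
  Grove: +80 → 80 ≥ 70
  Morley: +30 → 65 < 70
Round 3 — Grove becomes insolvent.
No further insolvencies.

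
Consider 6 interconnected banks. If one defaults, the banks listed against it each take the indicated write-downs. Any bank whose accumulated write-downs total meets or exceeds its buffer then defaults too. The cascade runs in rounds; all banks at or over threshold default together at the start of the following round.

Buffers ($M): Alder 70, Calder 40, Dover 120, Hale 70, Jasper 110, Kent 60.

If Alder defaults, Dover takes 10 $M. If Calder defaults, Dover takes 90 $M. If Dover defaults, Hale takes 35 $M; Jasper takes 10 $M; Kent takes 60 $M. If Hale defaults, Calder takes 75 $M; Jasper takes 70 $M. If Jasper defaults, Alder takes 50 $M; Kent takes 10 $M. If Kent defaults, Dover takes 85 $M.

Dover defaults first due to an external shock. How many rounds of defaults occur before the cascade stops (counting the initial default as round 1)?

Round 1 — Dover defaults (initial).
  Hale: +35 → 35 < 70
  Jasper: +10 → 10 < 110
  Kent: +60 → 60 ≥ 60
Round 2 — Kent defaults.
No further defaults.

2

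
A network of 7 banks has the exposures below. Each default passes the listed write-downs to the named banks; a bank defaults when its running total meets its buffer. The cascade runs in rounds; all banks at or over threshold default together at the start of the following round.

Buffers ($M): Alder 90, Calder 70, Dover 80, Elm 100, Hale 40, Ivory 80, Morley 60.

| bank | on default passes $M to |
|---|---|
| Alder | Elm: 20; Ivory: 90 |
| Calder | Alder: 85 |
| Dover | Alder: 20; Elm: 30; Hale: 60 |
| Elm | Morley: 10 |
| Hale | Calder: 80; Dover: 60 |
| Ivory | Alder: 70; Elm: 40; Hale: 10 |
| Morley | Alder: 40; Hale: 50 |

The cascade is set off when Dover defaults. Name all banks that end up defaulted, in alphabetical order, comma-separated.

Alder, Calder, Dover, Hale, Ivory

Round 1 — Dover defaults (initial).
  Alder: +20 → 20 < 90
  Elm: +30 → 30 < 100
  Hale: +60 → 60 ≥ 40
Round 2 — Hale defaults.
  Calder: +80 → 80 ≥ 70
Round 3 — Calder defaults.
  Alder: +85 → 105 ≥ 90
Round 4 — Alder defaults.
  Elm: +20 → 50 < 100
  Ivory: +90 → 90 ≥ 80
Round 5 — Ivory defaults.
  Elm: +40 → 90 < 100
No further defaults.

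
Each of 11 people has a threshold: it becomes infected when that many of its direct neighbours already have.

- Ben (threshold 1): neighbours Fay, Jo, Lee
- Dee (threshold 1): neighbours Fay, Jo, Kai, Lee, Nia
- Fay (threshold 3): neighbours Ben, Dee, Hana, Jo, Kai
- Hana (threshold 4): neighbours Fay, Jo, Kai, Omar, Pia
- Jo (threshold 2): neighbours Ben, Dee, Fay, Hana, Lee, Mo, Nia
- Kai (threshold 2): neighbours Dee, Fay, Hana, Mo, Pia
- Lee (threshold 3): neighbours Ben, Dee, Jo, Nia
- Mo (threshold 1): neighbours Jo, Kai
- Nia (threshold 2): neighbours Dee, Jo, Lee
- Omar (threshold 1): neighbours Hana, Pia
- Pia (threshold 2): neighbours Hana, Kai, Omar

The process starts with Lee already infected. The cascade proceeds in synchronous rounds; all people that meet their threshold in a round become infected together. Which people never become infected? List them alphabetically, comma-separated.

Hana, Omar, Pia

Round 1 — Lee becomes infected (initial).
Round 2 — checking thresholds:
  Ben: 1 of 3 neighbours ≥ 1, becomes infected.
  Dee: 1 of 5 neighbours ≥ 1, becomes infected.
  Jo: 1 of 7 neighbours < 2, not yet.
  Nia: 1 of 3 neighbours < 2, not yet.
Round 3 — checking thresholds:
  Fay: 2 of 5 neighbours < 3, not yet.
  Jo: 3 of 7 neighbours ≥ 2, becomes infected.
  Kai: 1 of 5 neighbours < 2, not yet.
  Nia: 2 of 3 neighbours ≥ 2, becomes infected.
Round 4 — checking thresholds:
  Fay: 3 of 5 neighbours ≥ 3, becomes infected.
  Hana: 1 of 5 neighbours < 4, not yet.
  Kai: 1 of 5 neighbours < 2, not yet.
  Mo: 1 of 2 neighbours ≥ 1, becomes infected.
Round 5 — checking thresholds:
  Hana: 2 of 5 neighbours < 4, not yet.
  Kai: 3 of 5 neighbours ≥ 2, becomes infected.
Round 6 — no new infections; cascade stops.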